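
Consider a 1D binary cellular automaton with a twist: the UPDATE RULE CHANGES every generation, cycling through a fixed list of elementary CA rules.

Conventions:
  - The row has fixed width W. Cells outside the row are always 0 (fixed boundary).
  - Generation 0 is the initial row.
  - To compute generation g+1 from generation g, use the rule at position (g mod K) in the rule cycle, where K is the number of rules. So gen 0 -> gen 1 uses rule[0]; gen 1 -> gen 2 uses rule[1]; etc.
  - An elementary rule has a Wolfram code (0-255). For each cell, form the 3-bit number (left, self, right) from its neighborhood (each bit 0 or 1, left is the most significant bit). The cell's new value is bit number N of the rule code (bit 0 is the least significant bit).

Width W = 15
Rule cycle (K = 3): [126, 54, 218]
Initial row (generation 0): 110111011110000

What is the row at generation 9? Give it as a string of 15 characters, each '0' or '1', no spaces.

Answer: 000111101010101

Derivation:
Gen 0: 110111011110000
Gen 1 (rule 126): 111101110011000
Gen 2 (rule 54): 000010001100100
Gen 3 (rule 218): 000101011111010
Gen 4 (rule 126): 001111110001111
Gen 5 (rule 54): 010000001010000
Gen 6 (rule 218): 101000010001000
Gen 7 (rule 126): 111100111011100
Gen 8 (rule 54): 000011000100010
Gen 9 (rule 218): 000111101010101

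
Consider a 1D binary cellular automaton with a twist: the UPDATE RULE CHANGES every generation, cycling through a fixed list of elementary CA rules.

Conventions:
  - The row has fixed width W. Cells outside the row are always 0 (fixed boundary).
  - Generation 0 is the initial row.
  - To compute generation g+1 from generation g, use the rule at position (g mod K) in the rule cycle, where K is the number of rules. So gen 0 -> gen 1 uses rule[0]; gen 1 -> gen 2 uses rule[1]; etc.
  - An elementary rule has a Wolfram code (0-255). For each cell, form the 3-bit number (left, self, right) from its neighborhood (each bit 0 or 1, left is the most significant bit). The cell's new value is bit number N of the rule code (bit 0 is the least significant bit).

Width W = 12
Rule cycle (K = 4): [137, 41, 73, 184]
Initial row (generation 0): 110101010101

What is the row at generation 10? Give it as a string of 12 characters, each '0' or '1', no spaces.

Gen 0: 110101010101
Gen 1 (rule 137): 100000000000
Gen 2 (rule 41): 001111111111
Gen 3 (rule 73): 101000000001
Gen 4 (rule 184): 010100000000
Gen 5 (rule 137): 000001111111
Gen 6 (rule 41): 111101000000
Gen 7 (rule 73): 100100011111
Gen 8 (rule 184): 010010011110
Gen 9 (rule 137): 000000011100
Gen 10 (rule 41): 111111010001

Answer: 111111010001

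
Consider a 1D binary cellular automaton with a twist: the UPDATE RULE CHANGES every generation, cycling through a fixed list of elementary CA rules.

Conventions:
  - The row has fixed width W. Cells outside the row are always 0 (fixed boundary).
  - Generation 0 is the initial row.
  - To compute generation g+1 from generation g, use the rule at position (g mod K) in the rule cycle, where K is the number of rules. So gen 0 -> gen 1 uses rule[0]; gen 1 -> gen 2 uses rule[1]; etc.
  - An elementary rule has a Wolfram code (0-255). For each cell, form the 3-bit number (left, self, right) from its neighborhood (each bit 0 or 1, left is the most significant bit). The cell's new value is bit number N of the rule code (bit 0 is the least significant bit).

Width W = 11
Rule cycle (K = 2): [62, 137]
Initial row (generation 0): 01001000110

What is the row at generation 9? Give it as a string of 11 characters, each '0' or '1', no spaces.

Gen 0: 01001000110
Gen 1 (rule 62): 11111101101
Gen 2 (rule 137): 11111001000
Gen 3 (rule 62): 10000111100
Gen 4 (rule 137): 00110111001
Gen 5 (rule 62): 01101100111
Gen 6 (rule 137): 01001000110
Gen 7 (rule 62): 11111101101
Gen 8 (rule 137): 11111001000
Gen 9 (rule 62): 10000111100

Answer: 10000111100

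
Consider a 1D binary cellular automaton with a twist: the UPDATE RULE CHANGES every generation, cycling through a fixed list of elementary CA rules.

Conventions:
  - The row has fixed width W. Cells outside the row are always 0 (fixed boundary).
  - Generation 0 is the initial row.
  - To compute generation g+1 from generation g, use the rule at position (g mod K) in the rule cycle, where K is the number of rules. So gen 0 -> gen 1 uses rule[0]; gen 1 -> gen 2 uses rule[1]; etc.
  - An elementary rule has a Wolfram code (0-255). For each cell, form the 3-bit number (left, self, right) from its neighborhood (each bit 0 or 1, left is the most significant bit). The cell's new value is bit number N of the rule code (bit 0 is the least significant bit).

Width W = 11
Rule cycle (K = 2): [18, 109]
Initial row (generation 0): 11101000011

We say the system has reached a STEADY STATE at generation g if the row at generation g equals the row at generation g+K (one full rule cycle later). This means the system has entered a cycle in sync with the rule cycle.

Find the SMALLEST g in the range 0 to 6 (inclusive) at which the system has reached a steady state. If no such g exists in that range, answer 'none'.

Answer: 5

Derivation:
Gen 0: 11101000011
Gen 1 (rule 18): 00000100100
Gen 2 (rule 109): 11110100101
Gen 3 (rule 18): 00000011000
Gen 4 (rule 109): 11111011011
Gen 5 (rule 18): 00000000000
Gen 6 (rule 109): 11111111111
Gen 7 (rule 18): 00000000000
Gen 8 (rule 109): 11111111111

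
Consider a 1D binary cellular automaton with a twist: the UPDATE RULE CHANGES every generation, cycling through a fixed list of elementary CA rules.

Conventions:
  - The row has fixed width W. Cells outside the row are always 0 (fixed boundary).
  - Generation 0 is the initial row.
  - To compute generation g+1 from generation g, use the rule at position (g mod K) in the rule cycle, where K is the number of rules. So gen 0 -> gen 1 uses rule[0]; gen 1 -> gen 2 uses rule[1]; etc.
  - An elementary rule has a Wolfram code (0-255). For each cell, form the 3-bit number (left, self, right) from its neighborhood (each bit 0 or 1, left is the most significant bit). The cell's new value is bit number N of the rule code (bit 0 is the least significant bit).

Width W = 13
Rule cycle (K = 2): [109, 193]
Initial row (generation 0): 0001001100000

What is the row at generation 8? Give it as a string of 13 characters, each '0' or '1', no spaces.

Answer: 0010000000100

Derivation:
Gen 0: 0001001100000
Gen 1 (rule 109): 1101001101111
Gen 2 (rule 193): 0100000100111
Gen 3 (rule 109): 0101110100101
Gen 4 (rule 193): 0000110000000
Gen 5 (rule 109): 1110110111111
Gen 6 (rule 193): 0110010011111
Gen 7 (rule 109): 0110010010001
Gen 8 (rule 193): 0010000000100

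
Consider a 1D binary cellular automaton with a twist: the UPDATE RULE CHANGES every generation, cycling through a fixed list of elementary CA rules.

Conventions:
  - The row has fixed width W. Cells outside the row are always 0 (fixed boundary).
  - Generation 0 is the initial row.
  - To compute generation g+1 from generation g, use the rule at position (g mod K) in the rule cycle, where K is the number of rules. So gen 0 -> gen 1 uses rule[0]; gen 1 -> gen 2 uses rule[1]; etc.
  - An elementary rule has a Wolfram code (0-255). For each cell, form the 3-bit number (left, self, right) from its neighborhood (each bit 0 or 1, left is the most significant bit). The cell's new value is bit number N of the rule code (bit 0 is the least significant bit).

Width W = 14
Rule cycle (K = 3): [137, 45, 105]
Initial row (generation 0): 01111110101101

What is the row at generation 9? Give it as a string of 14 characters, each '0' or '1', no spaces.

Answer: 00001110101010

Derivation:
Gen 0: 01111110101101
Gen 1 (rule 137): 01111100001000
Gen 2 (rule 45): 01000001101011
Gen 3 (rule 105): 00011101110111
Gen 4 (rule 137): 11011001100110
Gen 5 (rule 45): 10110001000100
Gen 6 (rule 105): 01110100010001
Gen 7 (rule 137): 01100001000100
Gen 8 (rule 45): 01001101010101
Gen 9 (rule 105): 00001110101010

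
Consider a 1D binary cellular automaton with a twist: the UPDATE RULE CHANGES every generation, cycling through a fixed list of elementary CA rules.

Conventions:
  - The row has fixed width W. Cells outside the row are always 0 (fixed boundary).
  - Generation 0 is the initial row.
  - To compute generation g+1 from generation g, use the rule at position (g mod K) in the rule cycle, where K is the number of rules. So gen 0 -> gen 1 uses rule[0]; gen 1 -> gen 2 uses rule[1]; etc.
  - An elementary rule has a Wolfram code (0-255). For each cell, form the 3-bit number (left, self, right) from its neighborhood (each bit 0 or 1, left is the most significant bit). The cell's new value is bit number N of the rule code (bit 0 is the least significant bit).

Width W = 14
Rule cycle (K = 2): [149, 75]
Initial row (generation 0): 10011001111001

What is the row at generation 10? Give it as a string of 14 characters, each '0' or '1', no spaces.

Answer: 11101001100010

Derivation:
Gen 0: 10011001111001
Gen 1 (rule 149): 11000100110101
Gen 2 (rule 75): 11011001110000
Gen 3 (rule 149): 00000100101111
Gen 4 (rule 75): 11111001001001
Gen 5 (rule 149): 01110101101101
Gen 6 (rule 75): 11010001101100
Gen 7 (rule 149): 00011100000011
Gen 8 (rule 75): 11110101111111
Gen 9 (rule 149): 01100100111110
Gen 10 (rule 75): 11101001100010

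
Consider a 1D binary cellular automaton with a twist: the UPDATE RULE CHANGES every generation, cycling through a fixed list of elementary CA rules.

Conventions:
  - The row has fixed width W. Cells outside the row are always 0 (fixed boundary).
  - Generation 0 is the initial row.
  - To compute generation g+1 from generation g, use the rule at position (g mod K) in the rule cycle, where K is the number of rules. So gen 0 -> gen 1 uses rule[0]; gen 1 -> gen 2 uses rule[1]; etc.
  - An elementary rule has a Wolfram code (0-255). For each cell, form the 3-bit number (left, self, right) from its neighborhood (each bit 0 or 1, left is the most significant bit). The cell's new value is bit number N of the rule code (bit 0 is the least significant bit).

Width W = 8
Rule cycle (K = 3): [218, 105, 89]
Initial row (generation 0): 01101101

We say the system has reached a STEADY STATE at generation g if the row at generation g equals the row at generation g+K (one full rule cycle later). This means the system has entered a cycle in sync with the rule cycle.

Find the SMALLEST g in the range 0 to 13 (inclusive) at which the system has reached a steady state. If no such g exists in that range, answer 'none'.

Gen 0: 01101101
Gen 1 (rule 218): 11101100
Gen 2 (rule 105): 10111101
Gen 3 (rule 89): 00100100
Gen 4 (rule 218): 01011010
Gen 5 (rule 105): 00111100
Gen 6 (rule 89): 10100111
Gen 7 (rule 218): 00011111
Gen 8 (rule 105): 11010001
Gen 9 (rule 89): 11001100
Gen 10 (rule 218): 11111110
Gen 11 (rule 105): 10000010
Gen 12 (rule 89): 01111001
Gen 13 (rule 218): 11111110
Gen 14 (rule 105): 10000010
Gen 15 (rule 89): 01111001
Gen 16 (rule 218): 11111110

Answer: 10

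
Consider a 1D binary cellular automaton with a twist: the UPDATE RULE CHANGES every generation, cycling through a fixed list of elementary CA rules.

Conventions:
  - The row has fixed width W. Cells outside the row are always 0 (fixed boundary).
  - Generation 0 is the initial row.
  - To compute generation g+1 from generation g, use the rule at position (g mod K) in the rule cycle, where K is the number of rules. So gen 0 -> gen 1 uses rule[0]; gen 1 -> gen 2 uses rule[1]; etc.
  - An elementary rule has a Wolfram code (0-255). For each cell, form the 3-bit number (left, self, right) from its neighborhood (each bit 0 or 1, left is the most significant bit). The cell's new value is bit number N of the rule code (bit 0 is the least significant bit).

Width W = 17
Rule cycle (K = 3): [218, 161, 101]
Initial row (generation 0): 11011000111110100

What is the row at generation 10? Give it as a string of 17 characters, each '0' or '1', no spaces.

Answer: 11110101111101111

Derivation:
Gen 0: 11011000111110100
Gen 1 (rule 218): 11011101111110010
Gen 2 (rule 161): 00101010111100000
Gen 3 (rule 101): 10111111000101111
Gen 4 (rule 218): 00111111101001111
Gen 5 (rule 161): 10011111010000110
Gen 6 (rule 101): 10000001110110010
Gen 7 (rule 218): 01000011110111101
Gen 8 (rule 161): 00011001101011010
Gen 9 (rule 101): 11001000111101110
Gen 10 (rule 218): 11110101111101111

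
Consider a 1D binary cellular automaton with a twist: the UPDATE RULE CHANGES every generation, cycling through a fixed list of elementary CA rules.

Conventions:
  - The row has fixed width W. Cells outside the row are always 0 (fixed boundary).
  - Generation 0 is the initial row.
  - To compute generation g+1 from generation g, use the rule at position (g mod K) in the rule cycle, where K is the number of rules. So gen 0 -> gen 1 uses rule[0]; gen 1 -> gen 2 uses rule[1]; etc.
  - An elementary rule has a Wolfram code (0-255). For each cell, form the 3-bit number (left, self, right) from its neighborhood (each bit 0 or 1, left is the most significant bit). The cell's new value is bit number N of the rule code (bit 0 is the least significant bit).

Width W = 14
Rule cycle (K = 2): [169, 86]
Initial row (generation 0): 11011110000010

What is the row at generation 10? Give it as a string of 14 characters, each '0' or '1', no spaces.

Gen 0: 11011110000010
Gen 1 (rule 169): 10111100111000
Gen 2 (rule 86): 10000111001100
Gen 3 (rule 169): 00110110001001
Gen 4 (rule 86): 01010011011111
Gen 5 (rule 169): 00100010111110
Gen 6 (rule 86): 01110110000011
Gen 7 (rule 169): 01101100111010
Gen 8 (rule 86): 10100111001011
Gen 9 (rule 169): 01000110000110
Gen 10 (rule 86): 11101011001011

Answer: 11101011001011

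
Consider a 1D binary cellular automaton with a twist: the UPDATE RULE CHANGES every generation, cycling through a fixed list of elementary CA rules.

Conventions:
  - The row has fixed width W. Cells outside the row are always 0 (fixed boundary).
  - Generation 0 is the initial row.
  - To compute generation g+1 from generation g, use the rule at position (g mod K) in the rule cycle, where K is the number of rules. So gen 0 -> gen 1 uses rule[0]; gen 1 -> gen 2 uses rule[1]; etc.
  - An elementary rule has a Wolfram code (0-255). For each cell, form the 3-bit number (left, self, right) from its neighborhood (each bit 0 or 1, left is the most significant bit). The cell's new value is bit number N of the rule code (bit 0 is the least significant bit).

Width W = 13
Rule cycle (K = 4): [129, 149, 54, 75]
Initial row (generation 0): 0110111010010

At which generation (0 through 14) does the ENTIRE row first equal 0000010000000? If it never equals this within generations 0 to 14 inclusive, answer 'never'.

Gen 0: 0110111010010
Gen 1 (rule 129): 0000010000000
Gen 2 (rule 149): 1111011111111
Gen 3 (rule 54): 0000100000000
Gen 4 (rule 75): 1111001111111
Gen 5 (rule 129): 0110000111110
Gen 6 (rule 149): 0001110011101
Gen 7 (rule 54): 0010001100011
Gen 8 (rule 75): 1100111101111
Gen 9 (rule 129): 0000011000110
Gen 10 (rule 149): 1111000110001
Gen 11 (rule 54): 0000101001011
Gen 12 (rule 75): 1111000010011
Gen 13 (rule 129): 0110011000000
Gen 14 (rule 149): 0001000111111

Answer: 1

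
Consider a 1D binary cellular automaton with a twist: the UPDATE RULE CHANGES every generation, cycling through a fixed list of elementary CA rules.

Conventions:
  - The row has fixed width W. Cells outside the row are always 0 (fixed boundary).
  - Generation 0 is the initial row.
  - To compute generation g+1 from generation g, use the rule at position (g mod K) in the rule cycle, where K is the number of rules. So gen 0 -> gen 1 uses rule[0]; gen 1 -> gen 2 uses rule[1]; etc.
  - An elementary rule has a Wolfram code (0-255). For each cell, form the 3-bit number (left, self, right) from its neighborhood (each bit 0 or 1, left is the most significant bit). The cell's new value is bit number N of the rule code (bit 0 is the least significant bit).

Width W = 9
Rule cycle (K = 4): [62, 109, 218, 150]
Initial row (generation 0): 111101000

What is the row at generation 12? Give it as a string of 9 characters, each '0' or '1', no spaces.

Gen 0: 111101000
Gen 1 (rule 62): 100011100
Gen 2 (rule 109): 101010101
Gen 3 (rule 218): 000000000
Gen 4 (rule 150): 000000000
Gen 5 (rule 62): 000000000
Gen 6 (rule 109): 111111111
Gen 7 (rule 218): 111111111
Gen 8 (rule 150): 011111110
Gen 9 (rule 62): 110000001
Gen 10 (rule 109): 110111101
Gen 11 (rule 218): 110111100
Gen 12 (rule 150): 000011010

Answer: 000011010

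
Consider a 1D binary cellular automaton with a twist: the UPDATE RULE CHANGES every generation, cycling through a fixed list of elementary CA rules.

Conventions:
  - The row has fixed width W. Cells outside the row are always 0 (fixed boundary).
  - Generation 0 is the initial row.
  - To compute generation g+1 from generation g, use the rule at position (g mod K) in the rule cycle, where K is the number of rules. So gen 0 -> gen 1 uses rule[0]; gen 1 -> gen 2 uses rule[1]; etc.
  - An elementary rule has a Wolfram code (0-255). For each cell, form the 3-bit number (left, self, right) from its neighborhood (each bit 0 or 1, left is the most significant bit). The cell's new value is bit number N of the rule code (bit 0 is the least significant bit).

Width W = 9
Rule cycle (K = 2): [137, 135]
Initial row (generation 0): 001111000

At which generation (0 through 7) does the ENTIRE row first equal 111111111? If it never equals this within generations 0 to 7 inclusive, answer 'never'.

Gen 0: 001111000
Gen 1 (rule 137): 101110011
Gen 2 (rule 135): 100100100
Gen 3 (rule 137): 000000001
Gen 4 (rule 135): 111111111
Gen 5 (rule 137): 111111110
Gen 6 (rule 135): 011111100
Gen 7 (rule 137): 011111001

Answer: 4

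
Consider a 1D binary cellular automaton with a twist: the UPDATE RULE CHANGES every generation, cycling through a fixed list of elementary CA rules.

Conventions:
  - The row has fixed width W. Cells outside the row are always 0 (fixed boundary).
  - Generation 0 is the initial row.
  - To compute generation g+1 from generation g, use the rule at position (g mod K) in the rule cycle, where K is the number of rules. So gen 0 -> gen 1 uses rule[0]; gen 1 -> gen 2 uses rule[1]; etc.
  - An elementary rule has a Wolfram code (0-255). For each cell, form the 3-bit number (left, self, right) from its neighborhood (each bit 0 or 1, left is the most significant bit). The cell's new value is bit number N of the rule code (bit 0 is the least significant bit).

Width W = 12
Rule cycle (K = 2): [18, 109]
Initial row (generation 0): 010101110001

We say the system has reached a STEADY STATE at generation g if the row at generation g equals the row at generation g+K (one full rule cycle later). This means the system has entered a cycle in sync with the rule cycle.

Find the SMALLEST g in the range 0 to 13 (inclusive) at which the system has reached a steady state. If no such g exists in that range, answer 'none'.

Gen 0: 010101110001
Gen 1 (rule 18): 100000001010
Gen 2 (rule 109): 101111101110
Gen 3 (rule 18): 000000000001
Gen 4 (rule 109): 111111111101
Gen 5 (rule 18): 000000000000
Gen 6 (rule 109): 111111111111
Gen 7 (rule 18): 000000000000
Gen 8 (rule 109): 111111111111
Gen 9 (rule 18): 000000000000
Gen 10 (rule 109): 111111111111
Gen 11 (rule 18): 000000000000
Gen 12 (rule 109): 111111111111
Gen 13 (rule 18): 000000000000
Gen 14 (rule 109): 111111111111
Gen 15 (rule 18): 000000000000

Answer: 5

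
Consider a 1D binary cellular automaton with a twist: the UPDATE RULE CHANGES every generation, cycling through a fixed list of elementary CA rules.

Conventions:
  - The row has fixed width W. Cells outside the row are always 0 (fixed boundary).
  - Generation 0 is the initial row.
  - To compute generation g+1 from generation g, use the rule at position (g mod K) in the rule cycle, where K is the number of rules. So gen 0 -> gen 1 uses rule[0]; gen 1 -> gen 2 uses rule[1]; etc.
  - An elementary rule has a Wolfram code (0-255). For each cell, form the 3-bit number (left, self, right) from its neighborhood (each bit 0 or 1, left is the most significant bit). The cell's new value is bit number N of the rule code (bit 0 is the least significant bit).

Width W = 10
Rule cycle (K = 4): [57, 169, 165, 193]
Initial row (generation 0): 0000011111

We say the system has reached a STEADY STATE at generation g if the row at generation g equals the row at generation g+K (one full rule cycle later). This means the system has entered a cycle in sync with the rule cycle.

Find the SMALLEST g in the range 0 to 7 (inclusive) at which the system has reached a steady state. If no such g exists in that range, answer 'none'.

Gen 0: 0000011111
Gen 1 (rule 57): 1111010000
Gen 2 (rule 169): 1110100111
Gen 3 (rule 165): 0101100010
Gen 4 (rule 193): 0000101000
Gen 5 (rule 57): 1110010111
Gen 6 (rule 169): 1100001110
Gen 7 (rule 165): 0001100100
Gen 8 (rule 193): 1100100001
Gen 9 (rule 57): 1010011100
Gen 10 (rule 169): 0100011001
Gen 11 (rule 165): 0101000001

Answer: none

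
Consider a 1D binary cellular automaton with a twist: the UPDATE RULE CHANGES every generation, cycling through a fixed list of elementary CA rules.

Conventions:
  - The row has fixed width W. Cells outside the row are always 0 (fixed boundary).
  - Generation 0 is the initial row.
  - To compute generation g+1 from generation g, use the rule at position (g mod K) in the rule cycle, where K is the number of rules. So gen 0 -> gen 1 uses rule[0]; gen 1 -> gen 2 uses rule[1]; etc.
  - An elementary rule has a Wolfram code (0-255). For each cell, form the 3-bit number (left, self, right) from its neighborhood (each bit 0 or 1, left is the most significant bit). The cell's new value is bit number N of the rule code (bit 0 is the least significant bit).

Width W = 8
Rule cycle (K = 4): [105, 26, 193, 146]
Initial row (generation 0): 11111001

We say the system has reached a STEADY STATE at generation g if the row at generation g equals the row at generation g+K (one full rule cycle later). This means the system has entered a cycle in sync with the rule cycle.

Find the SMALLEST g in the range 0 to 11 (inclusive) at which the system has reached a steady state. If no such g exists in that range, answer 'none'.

Answer: none

Derivation:
Gen 0: 11111001
Gen 1 (rule 105): 10001000
Gen 2 (rule 26): 01010100
Gen 3 (rule 193): 00000001
Gen 4 (rule 146): 00000010
Gen 5 (rule 105): 11111000
Gen 6 (rule 26): 10000100
Gen 7 (rule 193): 00110001
Gen 8 (rule 146): 01001010
Gen 9 (rule 105): 00000100
Gen 10 (rule 26): 00001010
Gen 11 (rule 193): 11100000
Gen 12 (rule 146): 01010000
Gen 13 (rule 105): 00100111
Gen 14 (rule 26): 01011100
Gen 15 (rule 193): 00001101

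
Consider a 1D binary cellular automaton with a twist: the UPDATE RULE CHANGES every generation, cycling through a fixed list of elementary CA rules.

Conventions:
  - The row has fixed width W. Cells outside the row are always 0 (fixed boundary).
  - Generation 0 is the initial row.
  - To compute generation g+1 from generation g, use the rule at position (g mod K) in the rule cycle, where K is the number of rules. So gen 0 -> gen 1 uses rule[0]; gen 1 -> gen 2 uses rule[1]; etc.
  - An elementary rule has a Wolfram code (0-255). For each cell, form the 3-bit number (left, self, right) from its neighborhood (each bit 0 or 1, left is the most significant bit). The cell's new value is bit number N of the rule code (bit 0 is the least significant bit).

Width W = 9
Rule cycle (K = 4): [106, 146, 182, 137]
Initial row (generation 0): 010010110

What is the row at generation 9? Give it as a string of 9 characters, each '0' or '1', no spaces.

Answer: 011100100

Derivation:
Gen 0: 010010110
Gen 1 (rule 106): 100101110
Gen 2 (rule 146): 011000101
Gen 3 (rule 182): 100101111
Gen 4 (rule 137): 000001110
Gen 5 (rule 106): 000011010
Gen 6 (rule 146): 000100001
Gen 7 (rule 182): 001110011
Gen 8 (rule 137): 101100010
Gen 9 (rule 106): 011100100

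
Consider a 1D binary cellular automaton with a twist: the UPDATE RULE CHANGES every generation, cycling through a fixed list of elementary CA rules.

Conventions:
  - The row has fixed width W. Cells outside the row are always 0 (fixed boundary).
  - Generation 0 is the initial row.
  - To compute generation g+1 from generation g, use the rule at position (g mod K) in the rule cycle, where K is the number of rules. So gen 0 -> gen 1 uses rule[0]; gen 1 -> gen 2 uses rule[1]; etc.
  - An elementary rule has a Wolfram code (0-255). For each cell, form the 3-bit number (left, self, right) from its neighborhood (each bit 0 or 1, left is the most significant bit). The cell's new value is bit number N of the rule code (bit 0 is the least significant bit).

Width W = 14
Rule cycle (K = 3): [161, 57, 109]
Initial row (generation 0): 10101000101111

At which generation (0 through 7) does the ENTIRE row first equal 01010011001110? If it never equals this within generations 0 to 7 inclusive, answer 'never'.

Answer: 7

Derivation:
Gen 0: 10101000101111
Gen 1 (rule 161): 01010010010110
Gen 2 (rule 57): 00101001001101
Gen 3 (rule 109): 10111001001111
Gen 4 (rule 161): 01010000000110
Gen 5 (rule 57): 00101111110101
Gen 6 (rule 109): 10111000011111
Gen 7 (rule 161): 01010011001110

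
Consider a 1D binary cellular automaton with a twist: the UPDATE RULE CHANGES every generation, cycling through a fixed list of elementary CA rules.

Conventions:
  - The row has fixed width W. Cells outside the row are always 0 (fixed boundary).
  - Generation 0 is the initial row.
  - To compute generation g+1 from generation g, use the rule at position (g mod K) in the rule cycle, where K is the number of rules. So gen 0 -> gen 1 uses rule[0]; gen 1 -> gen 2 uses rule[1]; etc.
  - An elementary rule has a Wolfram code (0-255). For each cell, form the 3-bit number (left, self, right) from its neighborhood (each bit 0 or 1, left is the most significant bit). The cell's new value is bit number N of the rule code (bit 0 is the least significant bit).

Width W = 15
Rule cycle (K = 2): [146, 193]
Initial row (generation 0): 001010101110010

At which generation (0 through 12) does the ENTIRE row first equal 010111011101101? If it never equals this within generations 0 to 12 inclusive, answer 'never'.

Answer: never

Derivation:
Gen 0: 001010101110010
Gen 1 (rule 146): 010000000101101
Gen 2 (rule 193): 000111110000100
Gen 3 (rule 146): 001011101001010
Gen 4 (rule 193): 100001100000000
Gen 5 (rule 146): 010010010000000
Gen 6 (rule 193): 000000000111111
Gen 7 (rule 146): 000000001011110
Gen 8 (rule 193): 111111100001110
Gen 9 (rule 146): 011111010010101
Gen 10 (rule 193): 001111000000000
Gen 11 (rule 146): 010110100000000
Gen 12 (rule 193): 000010001111111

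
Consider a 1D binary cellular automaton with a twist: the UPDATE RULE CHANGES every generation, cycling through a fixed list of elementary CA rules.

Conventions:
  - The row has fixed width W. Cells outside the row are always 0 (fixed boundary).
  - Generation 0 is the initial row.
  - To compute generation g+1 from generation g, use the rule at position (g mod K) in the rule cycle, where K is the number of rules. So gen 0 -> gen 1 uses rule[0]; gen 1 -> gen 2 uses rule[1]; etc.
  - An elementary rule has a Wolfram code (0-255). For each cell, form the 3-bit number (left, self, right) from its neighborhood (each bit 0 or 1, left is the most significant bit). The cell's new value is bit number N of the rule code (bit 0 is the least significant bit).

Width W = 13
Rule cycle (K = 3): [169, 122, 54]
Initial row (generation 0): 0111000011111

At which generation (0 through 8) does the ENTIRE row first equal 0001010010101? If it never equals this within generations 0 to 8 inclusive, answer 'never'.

Answer: never

Derivation:
Gen 0: 0111000011111
Gen 1 (rule 169): 0110011011110
Gen 2 (rule 122): 1111111110011
Gen 3 (rule 54): 0000000001100
Gen 4 (rule 169): 1111111101001
Gen 5 (rule 122): 1000000110110
Gen 6 (rule 54): 1100001001001
Gen 7 (rule 169): 1001100000000
Gen 8 (rule 122): 0111110000000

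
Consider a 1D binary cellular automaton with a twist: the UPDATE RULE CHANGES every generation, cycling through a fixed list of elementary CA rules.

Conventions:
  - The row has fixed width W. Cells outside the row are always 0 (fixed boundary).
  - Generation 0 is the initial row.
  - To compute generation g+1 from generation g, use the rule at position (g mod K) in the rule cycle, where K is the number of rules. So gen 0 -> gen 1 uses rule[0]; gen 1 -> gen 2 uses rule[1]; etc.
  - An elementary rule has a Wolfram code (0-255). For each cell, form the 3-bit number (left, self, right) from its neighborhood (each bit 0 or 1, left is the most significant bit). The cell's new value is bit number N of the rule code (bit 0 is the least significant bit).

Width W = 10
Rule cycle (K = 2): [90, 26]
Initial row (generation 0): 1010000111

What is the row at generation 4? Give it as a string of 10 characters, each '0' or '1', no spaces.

Answer: 1011001010

Derivation:
Gen 0: 1010000111
Gen 1 (rule 90): 0001001101
Gen 2 (rule 26): 0010111000
Gen 3 (rule 90): 0100101100
Gen 4 (rule 26): 1011001010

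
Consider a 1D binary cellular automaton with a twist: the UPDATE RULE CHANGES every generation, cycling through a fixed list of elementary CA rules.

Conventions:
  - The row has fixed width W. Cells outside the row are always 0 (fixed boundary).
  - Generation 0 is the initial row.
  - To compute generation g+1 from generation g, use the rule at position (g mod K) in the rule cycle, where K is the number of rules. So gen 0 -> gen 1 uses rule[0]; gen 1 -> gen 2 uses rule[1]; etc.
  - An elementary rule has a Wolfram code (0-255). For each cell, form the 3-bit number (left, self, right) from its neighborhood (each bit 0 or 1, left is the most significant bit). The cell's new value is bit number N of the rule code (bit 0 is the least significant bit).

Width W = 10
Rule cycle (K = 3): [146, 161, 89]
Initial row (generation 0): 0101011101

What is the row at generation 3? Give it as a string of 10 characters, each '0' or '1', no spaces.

Gen 0: 0101011101
Gen 1 (rule 146): 1000001000
Gen 2 (rule 161): 0011100011
Gen 3 (rule 89): 1010111011

Answer: 1010111011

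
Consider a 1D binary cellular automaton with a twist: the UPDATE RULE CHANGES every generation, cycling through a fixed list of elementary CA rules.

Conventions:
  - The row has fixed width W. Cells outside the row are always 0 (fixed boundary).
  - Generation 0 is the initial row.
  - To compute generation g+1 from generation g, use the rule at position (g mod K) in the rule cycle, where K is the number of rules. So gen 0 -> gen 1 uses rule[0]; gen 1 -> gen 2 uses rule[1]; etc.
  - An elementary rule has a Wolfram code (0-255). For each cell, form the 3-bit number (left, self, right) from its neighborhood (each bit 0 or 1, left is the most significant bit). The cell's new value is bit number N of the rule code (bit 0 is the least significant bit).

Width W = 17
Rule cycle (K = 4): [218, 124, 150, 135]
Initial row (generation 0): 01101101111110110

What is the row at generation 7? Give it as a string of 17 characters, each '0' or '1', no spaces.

Gen 0: 01101101111110110
Gen 1 (rule 218): 11101101111110111
Gen 2 (rule 124): 10111111000011101
Gen 3 (rule 150): 10011110100101001
Gen 4 (rule 135): 10101100101101011
Gen 5 (rule 218): 00001111001100011
Gen 6 (rule 124): 00001001101110011
Gen 7 (rule 150): 00011110000101100

Answer: 00011110000101100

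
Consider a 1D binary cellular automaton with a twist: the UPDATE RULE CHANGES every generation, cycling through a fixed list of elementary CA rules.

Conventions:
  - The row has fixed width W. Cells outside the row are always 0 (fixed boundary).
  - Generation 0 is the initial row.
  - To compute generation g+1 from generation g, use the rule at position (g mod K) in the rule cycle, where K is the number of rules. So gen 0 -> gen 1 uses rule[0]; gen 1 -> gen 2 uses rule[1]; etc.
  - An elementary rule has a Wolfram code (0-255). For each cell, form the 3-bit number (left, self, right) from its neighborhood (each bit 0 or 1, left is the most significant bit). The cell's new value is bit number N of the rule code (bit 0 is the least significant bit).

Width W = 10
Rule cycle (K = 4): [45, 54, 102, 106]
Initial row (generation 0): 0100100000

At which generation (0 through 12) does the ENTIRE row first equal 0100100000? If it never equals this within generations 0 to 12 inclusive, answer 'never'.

Gen 0: 0100100000
Gen 1 (rule 45): 0100101111
Gen 2 (rule 54): 1111110000
Gen 3 (rule 102): 0000010000
Gen 4 (rule 106): 0000100000
Gen 5 (rule 45): 1110101111
Gen 6 (rule 54): 0001110000
Gen 7 (rule 102): 0010010000
Gen 8 (rule 106): 0100100000
Gen 9 (rule 45): 0100101111
Gen 10 (rule 54): 1111110000
Gen 11 (rule 102): 0000010000
Gen 12 (rule 106): 0000100000

Answer: 0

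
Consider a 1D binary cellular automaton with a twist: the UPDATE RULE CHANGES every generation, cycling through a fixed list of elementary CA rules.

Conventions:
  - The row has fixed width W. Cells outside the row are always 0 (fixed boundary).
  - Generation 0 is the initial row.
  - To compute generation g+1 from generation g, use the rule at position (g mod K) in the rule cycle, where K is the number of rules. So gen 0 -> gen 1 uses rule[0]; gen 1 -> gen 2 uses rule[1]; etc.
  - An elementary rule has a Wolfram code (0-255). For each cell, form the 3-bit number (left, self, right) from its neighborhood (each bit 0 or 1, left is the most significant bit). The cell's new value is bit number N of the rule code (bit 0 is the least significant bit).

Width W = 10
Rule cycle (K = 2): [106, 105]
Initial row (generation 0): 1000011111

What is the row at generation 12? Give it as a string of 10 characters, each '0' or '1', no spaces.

Answer: 1000111000

Derivation:
Gen 0: 1000011111
Gen 1 (rule 106): 0000110001
Gen 2 (rule 105): 1110110100
Gen 3 (rule 106): 1011111000
Gen 4 (rule 105): 0110001011
Gen 5 (rule 106): 1110010111
Gen 6 (rule 105): 1010001101
Gen 7 (rule 106): 0100011110
Gen 8 (rule 105): 0001010010
Gen 9 (rule 106): 0010100100
Gen 10 (rule 105): 1001000001
Gen 11 (rule 106): 0010000010
Gen 12 (rule 105): 1000111000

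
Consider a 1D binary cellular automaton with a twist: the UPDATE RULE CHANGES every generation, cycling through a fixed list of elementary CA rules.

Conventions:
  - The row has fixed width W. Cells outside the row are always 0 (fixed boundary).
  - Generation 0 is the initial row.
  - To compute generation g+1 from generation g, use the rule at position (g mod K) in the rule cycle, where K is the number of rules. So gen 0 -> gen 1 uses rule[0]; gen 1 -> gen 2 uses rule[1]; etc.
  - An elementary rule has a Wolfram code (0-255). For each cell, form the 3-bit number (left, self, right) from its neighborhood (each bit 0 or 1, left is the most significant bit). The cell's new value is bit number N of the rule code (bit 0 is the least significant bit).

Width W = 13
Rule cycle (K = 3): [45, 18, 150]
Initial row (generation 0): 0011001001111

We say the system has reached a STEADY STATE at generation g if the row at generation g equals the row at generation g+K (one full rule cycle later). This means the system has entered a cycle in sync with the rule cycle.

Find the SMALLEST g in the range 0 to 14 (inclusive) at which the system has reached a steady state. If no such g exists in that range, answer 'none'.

Gen 0: 0011001001111
Gen 1 (rule 45): 1010001001000
Gen 2 (rule 18): 0001010110100
Gen 3 (rule 150): 0011010000110
Gen 4 (rule 45): 1010110110100
Gen 5 (rule 18): 0000000000010
Gen 6 (rule 150): 0000000000111
Gen 7 (rule 45): 1111111110100
Gen 8 (rule 18): 0000000000010
Gen 9 (rule 150): 0000000000111
Gen 10 (rule 45): 1111111110100
Gen 11 (rule 18): 0000000000010
Gen 12 (rule 150): 0000000000111
Gen 13 (rule 45): 1111111110100
Gen 14 (rule 18): 0000000000010
Gen 15 (rule 150): 0000000000111
Gen 16 (rule 45): 1111111110100
Gen 17 (rule 18): 0000000000010

Answer: 5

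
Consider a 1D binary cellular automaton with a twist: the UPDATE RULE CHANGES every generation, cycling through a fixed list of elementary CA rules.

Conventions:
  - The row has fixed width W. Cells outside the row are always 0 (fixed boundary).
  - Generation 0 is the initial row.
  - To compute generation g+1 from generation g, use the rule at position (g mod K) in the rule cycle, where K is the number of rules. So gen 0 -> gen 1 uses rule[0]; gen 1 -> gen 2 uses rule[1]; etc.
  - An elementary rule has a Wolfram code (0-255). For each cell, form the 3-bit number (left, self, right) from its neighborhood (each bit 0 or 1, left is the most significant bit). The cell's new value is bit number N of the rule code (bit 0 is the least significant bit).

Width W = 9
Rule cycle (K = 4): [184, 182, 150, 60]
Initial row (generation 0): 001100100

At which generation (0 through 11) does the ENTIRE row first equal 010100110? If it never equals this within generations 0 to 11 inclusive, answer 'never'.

Gen 0: 001100100
Gen 1 (rule 184): 001010010
Gen 2 (rule 182): 011111111
Gen 3 (rule 150): 101111110
Gen 4 (rule 60): 111000001
Gen 5 (rule 184): 110100000
Gen 6 (rule 182): 001110000
Gen 7 (rule 150): 010101000
Gen 8 (rule 60): 011111100
Gen 9 (rule 184): 011111010
Gen 10 (rule 182): 101110111
Gen 11 (rule 150): 100100010

Answer: never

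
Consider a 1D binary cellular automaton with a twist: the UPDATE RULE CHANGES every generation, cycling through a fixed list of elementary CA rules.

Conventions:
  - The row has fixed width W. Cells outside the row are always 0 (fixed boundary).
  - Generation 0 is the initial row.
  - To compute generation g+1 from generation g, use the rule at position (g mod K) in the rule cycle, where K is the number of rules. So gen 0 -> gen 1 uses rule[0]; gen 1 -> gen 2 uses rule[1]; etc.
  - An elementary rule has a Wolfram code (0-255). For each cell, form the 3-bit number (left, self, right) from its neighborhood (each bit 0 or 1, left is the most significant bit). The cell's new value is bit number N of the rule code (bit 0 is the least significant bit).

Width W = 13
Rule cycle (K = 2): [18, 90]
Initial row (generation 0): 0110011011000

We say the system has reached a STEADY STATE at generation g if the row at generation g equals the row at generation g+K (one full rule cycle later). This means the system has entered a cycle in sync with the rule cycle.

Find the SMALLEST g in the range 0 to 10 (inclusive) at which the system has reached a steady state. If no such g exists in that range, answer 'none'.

Answer: none

Derivation:
Gen 0: 0110011011000
Gen 1 (rule 18): 1001100000100
Gen 2 (rule 90): 0111110001010
Gen 3 (rule 18): 1000001010001
Gen 4 (rule 90): 0100010001010
Gen 5 (rule 18): 1010101010001
Gen 6 (rule 90): 0000000001010
Gen 7 (rule 18): 0000000010001
Gen 8 (rule 90): 0000000101010
Gen 9 (rule 18): 0000001000001
Gen 10 (rule 90): 0000010100010
Gen 11 (rule 18): 0000100010101
Gen 12 (rule 90): 0001010100000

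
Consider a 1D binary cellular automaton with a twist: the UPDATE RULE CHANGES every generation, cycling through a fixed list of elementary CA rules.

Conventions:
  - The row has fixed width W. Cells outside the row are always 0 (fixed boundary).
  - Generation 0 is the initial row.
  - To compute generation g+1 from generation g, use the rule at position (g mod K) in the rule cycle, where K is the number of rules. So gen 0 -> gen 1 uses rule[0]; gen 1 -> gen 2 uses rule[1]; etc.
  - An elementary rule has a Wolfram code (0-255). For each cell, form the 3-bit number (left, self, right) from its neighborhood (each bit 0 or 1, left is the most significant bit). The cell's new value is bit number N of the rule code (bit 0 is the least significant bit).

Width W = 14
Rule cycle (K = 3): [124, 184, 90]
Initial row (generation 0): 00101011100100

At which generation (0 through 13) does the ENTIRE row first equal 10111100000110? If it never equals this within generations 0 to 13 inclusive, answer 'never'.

Gen 0: 00101011100100
Gen 1 (rule 124): 00111110110110
Gen 2 (rule 184): 00111101101101
Gen 3 (rule 90): 01100101101100
Gen 4 (rule 124): 01110111111110
Gen 5 (rule 184): 01101111111101
Gen 6 (rule 90): 11101000000100
Gen 7 (rule 124): 10111100000110
Gen 8 (rule 184): 01111010000101
Gen 9 (rule 90): 11001001001000
Gen 10 (rule 124): 11101101101100
Gen 11 (rule 184): 11011011011010
Gen 12 (rule 90): 11011011011001
Gen 13 (rule 124): 11111111111101

Answer: 7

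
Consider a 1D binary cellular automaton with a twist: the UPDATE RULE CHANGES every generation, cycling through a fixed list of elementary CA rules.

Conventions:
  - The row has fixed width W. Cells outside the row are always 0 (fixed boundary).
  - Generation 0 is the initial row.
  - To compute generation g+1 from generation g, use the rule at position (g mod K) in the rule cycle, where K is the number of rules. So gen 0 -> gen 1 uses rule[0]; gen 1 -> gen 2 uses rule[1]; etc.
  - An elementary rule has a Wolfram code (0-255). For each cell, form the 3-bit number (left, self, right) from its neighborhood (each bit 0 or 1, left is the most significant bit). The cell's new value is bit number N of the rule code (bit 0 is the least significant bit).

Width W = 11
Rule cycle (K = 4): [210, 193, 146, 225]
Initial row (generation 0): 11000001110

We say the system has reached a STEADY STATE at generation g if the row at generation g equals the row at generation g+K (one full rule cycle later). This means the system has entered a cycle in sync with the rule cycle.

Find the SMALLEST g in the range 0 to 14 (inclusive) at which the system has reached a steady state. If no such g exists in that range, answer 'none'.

Answer: 3

Derivation:
Gen 0: 11000001110
Gen 1 (rule 210): 01100010111
Gen 2 (rule 193): 00101000011
Gen 3 (rule 146): 01000100100
Gen 4 (rule 225): 00010000001
Gen 5 (rule 210): 00101000010
Gen 6 (rule 193): 10000011000
Gen 7 (rule 146): 01000100100
Gen 8 (rule 225): 00010000001
Gen 9 (rule 210): 00101000010
Gen 10 (rule 193): 10000011000
Gen 11 (rule 146): 01000100100
Gen 12 (rule 225): 00010000001
Gen 13 (rule 210): 00101000010
Gen 14 (rule 193): 10000011000
Gen 15 (rule 146): 01000100100
Gen 16 (rule 225): 00010000001
Gen 17 (rule 210): 00101000010
Gen 18 (rule 193): 10000011000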